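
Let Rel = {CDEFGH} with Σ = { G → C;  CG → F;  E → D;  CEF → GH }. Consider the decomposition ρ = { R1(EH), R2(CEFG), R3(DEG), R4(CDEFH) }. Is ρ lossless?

Yes

Chase test. Columns are CDEFGH; row i has aⱼ where attribute j ∈ Ri, else bᵢⱼ.
Initial tableau (one row per fragment):
  row 1: b11 b12 a3 b14 b15 a6
  row 2: a1 b22 a3 a4 a5 b26
  row 3: b31 a2 a3 b34 a5 b36
  row 4: a1 a2 a3 a4 b45 a6
Rows 2 and 3 agree on G; apply G→C and equate their C entries.
Rows 2 and 3 agree on CG; apply CG→F and equate their F entries.
Rows 1 and 2 agree on E; apply E→D and equate their D entries.
Rows 1 and 3 agree on E; apply E→D and equate their D entries.
Rows 2 and 3 agree on CEF; apply CEF→GH and equate their GH entries.
Rows 2 and 4 agree on CEF; apply CEF→GH and equate their GH entries.
Row 2 is now all distinguished symbols — the join is lossless.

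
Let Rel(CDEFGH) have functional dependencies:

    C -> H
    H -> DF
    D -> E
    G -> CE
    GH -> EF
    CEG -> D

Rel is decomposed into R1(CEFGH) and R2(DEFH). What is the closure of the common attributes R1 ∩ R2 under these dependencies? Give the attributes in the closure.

R1 ∩ R2 = {EFH}.
H → DF applies, adding D
Closure: {DEFH}.

DEFH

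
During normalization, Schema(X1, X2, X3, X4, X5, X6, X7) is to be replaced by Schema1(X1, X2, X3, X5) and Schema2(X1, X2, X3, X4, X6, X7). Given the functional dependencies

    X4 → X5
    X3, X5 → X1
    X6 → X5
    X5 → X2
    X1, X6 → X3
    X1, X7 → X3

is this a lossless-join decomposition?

No

Common attributes: Schema1 ∩ Schema2 = {X1, X2, X3}.
No dependency enlarges {X1, X2, X3}, so (X1, X2, X3)⁺ = {X1, X2, X3}.
The closure contains neither all of Schema1 = {X1, X2, X3, X5} nor all of Schema2 = {X1, X2, X3, X4, X6, X7}, so the common attributes are not a superkey of either fragment. The join is lossy.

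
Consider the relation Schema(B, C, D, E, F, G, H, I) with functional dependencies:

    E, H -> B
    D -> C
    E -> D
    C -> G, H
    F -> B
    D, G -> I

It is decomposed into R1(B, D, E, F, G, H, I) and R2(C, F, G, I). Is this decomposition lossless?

Common attributes: R1 ∩ R2 = {F, G, I}.
Closure of {F, G, I}: F → B applies, adding B. So (F, G, I)⁺ = {B, F, G, I}.
The closure contains neither all of R1 = {B, D, E, F, G, H, I} nor all of R2 = {C, F, G, I}, so the common attributes are not a superkey of either fragment. The join is lossy.

No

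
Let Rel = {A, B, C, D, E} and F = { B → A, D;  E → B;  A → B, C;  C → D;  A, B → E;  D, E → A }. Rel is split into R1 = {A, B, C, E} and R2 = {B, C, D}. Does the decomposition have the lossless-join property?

Yes

Common attributes: R1 ∩ R2 = {B, C}.
Closure of {B, C}: B → A, D applies, adding A, D; A, B → E applies, adding E. So (B, C)⁺ = {A, B, C, D, E}.
This closure contains every attribute of R1, so R1 ∩ R2 → R1. The join is lossless.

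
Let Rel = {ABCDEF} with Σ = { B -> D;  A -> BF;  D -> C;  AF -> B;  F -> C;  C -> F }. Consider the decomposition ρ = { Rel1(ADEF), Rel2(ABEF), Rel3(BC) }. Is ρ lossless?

Chase test. Columns are ABCDEF; row i has aⱼ where attribute j ∈ Reli, else bᵢⱼ.
Initial tableau (one row per fragment):
  row 1: a1 b12 b13 a4 a5 a6
  row 2: a1 a2 b23 b24 a5 a6
  row 3: b31 a2 a3 b34 b35 b36
Rows 2 and 3 agree on B; apply B→D and equate their D entries.
Rows 1 and 2 agree on A; apply A→BF and equate their BF entries.
Rows 2 and 3 agree on D; apply D→C and equate their C entries.
Rows 1 and 2 agree on F; apply F→C and equate their C entries.
Rows 1 and 3 agree on C; apply C→F and equate their F entries.
Rows 1 and 2 agree on B; apply B→D and equate their D entries.
Row 1 is now all distinguished symbols — the join is lossless.

Yes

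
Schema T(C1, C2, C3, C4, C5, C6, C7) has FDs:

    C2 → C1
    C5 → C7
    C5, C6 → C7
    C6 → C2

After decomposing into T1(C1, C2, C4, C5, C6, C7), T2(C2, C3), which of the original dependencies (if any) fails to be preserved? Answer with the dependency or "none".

C2 → C1 lies within T1.
C5 → C7 lies within T1.
C5, C6 → C7 lies within T1.
C6 → C2 lies within T1.
Every dependency is enforceable on the fragments, so the decomposition is dependency-preserving.

none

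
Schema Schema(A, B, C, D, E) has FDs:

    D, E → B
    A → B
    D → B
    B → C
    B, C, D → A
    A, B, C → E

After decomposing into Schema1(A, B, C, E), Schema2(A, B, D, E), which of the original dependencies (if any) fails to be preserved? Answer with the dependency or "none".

none

D, E → B lies within Schema2.
A → B lies within Schema1.
D → B lies within Schema2.
B → C lies within Schema1.
B, C, D → A: restricted closure across fragments reaches A.
A, B, C → E lies within Schema1.
Every dependency is enforceable on the fragments, so the decomposition is dependency-preserving.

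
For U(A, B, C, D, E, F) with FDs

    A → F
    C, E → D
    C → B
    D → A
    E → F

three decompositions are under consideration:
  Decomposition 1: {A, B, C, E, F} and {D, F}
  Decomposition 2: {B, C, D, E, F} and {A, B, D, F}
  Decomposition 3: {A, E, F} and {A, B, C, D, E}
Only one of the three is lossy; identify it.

Decomposition 1: common = {F}, closure = {F} → lossy.
Decomposition 2: common = {B, D, F}, closure = {A, B, D, F} → lossless.
Decomposition 3: common = {A, E}, closure = {A, E, F} → lossless.

Decomposition 1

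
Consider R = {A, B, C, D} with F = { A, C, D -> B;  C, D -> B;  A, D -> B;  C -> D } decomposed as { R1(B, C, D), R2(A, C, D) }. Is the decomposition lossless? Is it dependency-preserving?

Lossless test: (C, D)⁺ = {B, C, D}, which contains all of one fragment — lossless.
Dependency preservation: the restricted closure of {A, D} across the fragments never reaches {B}, so A, D → B cannot be enforced without a join — not preserved.

lossless but not dependency-preserving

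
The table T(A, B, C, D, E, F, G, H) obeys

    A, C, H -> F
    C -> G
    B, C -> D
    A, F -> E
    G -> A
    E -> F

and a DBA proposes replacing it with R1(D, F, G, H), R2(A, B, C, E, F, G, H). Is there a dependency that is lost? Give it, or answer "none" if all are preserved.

Check B, C → D: no single fragment contains all of {B, C, D}, and the restricted closure of {B, C} across the fragments never reaches {D}.
A, C, H → F is preserved.
C → G is preserved.
A, F → E is preserved.
G → A is preserved.
E → F is preserved.

B, C -> D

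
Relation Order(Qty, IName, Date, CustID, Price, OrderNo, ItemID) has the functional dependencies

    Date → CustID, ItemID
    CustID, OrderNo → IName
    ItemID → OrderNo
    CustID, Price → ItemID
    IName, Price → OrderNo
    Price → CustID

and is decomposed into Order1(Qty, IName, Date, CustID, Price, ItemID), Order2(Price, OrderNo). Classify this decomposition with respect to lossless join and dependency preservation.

lossless but not dependency-preserving

Lossless test: (Price)⁺ = {IName, CustID, Price, OrderNo, ItemID}, which contains all of one fragment — lossless.
Dependency preservation: the restricted closure of {CustID, OrderNo} across the fragments never reaches {IName}, so CustID, OrderNo → IName cannot be enforced without a join — not preserved.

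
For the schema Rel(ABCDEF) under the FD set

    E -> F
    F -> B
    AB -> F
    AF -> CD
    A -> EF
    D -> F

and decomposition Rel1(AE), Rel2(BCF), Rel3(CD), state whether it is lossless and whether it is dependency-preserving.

lossy and not dependency-preserving

Lossless test (chase): applying each FD to every pair of rows produces no changes in the tableau, so no row becomes fully distinguished — the join is lossy.
Dependency preservation: the restricted closure of {E} across the fragments never reaches {F}, so E → F cannot be enforced without a join — not preserved.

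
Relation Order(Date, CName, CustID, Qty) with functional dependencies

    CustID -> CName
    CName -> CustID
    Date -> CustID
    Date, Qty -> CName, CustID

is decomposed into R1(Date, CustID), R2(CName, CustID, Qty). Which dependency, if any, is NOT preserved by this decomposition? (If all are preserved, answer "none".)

CustID → CName lies within R2.
CName → CustID lies within R2.
Date → CustID lies within R1.
Date, Qty → CName, CustID: restricted closure across fragments reaches CName, CustID.
Every dependency is enforceable on the fragments, so the decomposition is dependency-preserving.

none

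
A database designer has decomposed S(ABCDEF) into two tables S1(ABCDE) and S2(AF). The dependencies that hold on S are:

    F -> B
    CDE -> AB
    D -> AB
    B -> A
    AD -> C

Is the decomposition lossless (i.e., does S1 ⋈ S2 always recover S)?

No

Common attributes: S1 ∩ S2 = {A}.
No dependency enlarges {A}, so (A)⁺ = {A}.
The closure contains neither all of S1 = {ABCDE} nor all of S2 = {AF}, so the common attributes are not a superkey of either fragment. The join is lossy.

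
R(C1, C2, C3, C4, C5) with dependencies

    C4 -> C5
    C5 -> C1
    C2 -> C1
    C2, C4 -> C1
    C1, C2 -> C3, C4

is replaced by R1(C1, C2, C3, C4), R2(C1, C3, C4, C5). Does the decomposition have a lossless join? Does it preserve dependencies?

Lossless test: (C1, C3, C4)⁺ = {C1, C3, C4, C5}, which contains all of one fragment — lossless.
Dependency preservation: every FD's attributes lie within a single fragment, so each can be enforced locally — preserved.

lossless and dependency-preserving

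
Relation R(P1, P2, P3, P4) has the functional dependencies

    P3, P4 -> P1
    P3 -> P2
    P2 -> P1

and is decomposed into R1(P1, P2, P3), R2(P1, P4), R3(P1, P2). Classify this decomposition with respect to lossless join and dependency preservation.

Lossless test (chase): applying each FD to every pair of rows produces no changes in the tableau, so no row becomes fully distinguished — the join is lossy.
Dependency preservation: P3, P4 → P1 is not contained in any single fragment, but the restricted closure of its left-hand side across the fragments still reaches the right-hand side; the remaining FDs each lie inside some fragment. All dependencies are preserved.

lossy but dependency-preserving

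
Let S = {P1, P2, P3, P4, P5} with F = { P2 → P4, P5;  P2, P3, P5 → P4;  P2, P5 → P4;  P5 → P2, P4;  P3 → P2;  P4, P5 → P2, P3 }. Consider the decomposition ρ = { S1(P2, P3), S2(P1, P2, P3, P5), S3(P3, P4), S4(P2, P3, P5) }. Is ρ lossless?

Yes

Chase test. Columns are P1, P2, P3, P4, P5; row i has aⱼ where attribute j ∈ Si, else bᵢⱼ.
Initial tableau (one row per fragment):
  row 1: b11 a2 a3 b14 b15
  row 2: a1 a2 a3 b24 a5
  row 3: b31 b32 a3 a4 b35
  row 4: b41 a2 a3 b44 a5
Rows 1 and 2 agree on P2; apply P2→P4, P5 and equate their P4, P5 entries.
Rows 1 and 4 agree on P2; apply P2→P4, P5 and equate their P4, P5 entries.
Rows 1 and 3 agree on P3; apply P3→P2 and equate their P2 entries.
Rows 1 and 3 agree on P2; apply P2→P4, P5 and equate their P4, P5 entries.
Row 2 is now all distinguished symbols — the join is lossless.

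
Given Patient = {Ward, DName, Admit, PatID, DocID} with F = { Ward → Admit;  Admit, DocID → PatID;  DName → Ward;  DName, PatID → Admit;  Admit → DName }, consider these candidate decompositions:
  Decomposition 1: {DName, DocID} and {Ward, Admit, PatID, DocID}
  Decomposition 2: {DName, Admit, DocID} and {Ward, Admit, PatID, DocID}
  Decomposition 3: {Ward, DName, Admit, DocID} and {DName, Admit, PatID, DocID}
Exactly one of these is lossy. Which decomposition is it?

Decomposition 1: common = {DocID}, closure = {DocID} → lossy.
Decomposition 2: common = {Admit, DocID}, closure = {Ward, DName, Admit, PatID, DocID} → lossless.
Decomposition 3: common = {DName, Admit, DocID}, closure = {Ward, DName, Admit, PatID, DocID} → lossless.

Decomposition 1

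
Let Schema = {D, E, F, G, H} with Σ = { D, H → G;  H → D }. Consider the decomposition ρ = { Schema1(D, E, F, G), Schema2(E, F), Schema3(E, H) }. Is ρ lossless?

Chase test. Columns are D, E, F, G, H; row i has aⱼ where attribute j ∈ Schemai, else bᵢⱼ.
Initial tableau (one row per fragment):
  row 1: a1 a2 a3 a4 b15
  row 2: b21 a2 a3 b24 b25
  row 3: b31 a2 b33 b34 a5
No row becomes fully distinguished — the join is lossy.

No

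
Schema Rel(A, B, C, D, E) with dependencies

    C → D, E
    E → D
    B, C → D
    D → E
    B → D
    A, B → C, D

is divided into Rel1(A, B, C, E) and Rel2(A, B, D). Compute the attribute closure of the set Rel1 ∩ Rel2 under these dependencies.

Rel1 ∩ Rel2 = {A, B}.
B → D applies, adding D
A, B → C, D applies, adding C
C → D, E applies, adding E
Closure: {A, B, C, D, E}.

A, B, C, D, E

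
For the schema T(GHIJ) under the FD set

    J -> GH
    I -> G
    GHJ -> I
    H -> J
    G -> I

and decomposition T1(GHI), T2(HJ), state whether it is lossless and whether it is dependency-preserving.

Lossless test: (H)⁺ = {GHIJ}, which contains all of one fragment — lossless.
Dependency preservation: J → GH; GHJ → I are not contained in any single fragment, but the restricted closure of each left-hand side across the fragments still reaches the right-hand side; the remaining FDs each lie inside some fragment. All dependencies are preserved.

lossless and dependency-preserving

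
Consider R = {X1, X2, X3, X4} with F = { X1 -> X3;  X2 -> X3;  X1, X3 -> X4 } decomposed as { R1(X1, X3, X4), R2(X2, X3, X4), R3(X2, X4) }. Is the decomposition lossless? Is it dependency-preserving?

lossy but dependency-preserving

Lossless test (chase): Rows 2 and 3 agree on X2; apply X2→X3 and equate their X3 entries. No row becomes fully distinguished — the join is lossy.
Dependency preservation: every FD's attributes lie within a single fragment, so each can be enforced locally — preserved.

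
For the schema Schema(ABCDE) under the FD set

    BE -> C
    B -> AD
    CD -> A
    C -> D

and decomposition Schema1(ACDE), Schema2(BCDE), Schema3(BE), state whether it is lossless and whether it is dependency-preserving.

lossless but not dependency-preserving

Lossless test (chase): Rows 2 and 3 agree on BE; apply BE→C and equate their C entries. Rows 2 and 3 agree on B; apply B→AD and equate their AD entries. Rows 1 and 2 agree on CD; apply CD→A and equate their A entries. Row 2 is now all distinguished symbols — the join is lossless.
Dependency preservation: the restricted closure of {B} across the fragments never reaches {AD}, so B → AD cannot be enforced without a join — not preserved.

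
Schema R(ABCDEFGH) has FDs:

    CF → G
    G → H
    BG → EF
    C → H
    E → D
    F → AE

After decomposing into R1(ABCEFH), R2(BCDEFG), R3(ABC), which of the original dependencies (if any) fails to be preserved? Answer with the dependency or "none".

Check G → H: no single fragment contains all of {GH}, and the restricted closure of {G} across the fragments never reaches {H}.
CF → G is preserved.
BG → EF is preserved.
C → H is preserved.
E → D is preserved.
F → AE is preserved.

G → H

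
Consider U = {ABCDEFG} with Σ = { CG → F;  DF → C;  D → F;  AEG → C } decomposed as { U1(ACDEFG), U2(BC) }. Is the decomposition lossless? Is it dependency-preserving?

lossy but dependency-preserving

Lossless test: (C)⁺ = {C}, which is a superkey of neither fragment — lossy.
Dependency preservation: every FD's attributes lie within a single fragment, so each can be enforced locally — preserved.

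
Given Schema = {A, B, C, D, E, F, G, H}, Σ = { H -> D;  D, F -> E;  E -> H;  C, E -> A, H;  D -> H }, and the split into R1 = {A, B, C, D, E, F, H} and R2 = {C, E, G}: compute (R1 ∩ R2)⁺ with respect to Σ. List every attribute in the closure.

R1 ∩ R2 = {C, E}.
E → H applies, adding H
C, E → A, H applies, adding A
H → D applies, adding D
Closure: {A, C, D, E, H}.

A, C, D, E, H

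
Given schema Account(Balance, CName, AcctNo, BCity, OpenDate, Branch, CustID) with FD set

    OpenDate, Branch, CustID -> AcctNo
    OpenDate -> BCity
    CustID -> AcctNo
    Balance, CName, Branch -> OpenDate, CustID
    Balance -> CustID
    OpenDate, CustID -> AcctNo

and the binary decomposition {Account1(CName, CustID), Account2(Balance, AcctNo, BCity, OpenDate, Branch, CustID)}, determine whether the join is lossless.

No

Common attributes: Account1 ∩ Account2 = {CustID}.
Closure of {CustID}: CustID → AcctNo applies, adding AcctNo. So (CustID)⁺ = {AcctNo, CustID}.
The closure contains neither all of Account1 = {CName, CustID} nor all of Account2 = {Balance, AcctNo, BCity, OpenDate, Branch, CustID}, so the common attributes are not a superkey of either fragment. The join is lossy.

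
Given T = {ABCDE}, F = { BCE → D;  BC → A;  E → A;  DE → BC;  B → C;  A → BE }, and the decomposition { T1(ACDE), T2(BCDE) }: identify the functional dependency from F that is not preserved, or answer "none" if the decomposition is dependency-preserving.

BCE → D lies within T2.
BC → A: restricted closure across fragments reaches A.
E → A lies within T1.
DE → BC lies within T2.
B → C lies within T2.
A → BE: restricted closure across fragments reaches BE.
Every dependency is enforceable on the fragments, so the decomposition is dependency-preserving.

none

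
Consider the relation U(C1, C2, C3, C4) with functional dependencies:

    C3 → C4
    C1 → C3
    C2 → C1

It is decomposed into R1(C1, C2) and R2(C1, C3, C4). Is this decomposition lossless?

Yes

Common attributes: R1 ∩ R2 = {C1}.
Closure of {C1}: C1 → C3 applies, adding C3; C3 → C4 applies, adding C4. So (C1)⁺ = {C1, C3, C4}.
This closure contains every attribute of R2, so R1 ∩ R2 → R2. The join is lossless.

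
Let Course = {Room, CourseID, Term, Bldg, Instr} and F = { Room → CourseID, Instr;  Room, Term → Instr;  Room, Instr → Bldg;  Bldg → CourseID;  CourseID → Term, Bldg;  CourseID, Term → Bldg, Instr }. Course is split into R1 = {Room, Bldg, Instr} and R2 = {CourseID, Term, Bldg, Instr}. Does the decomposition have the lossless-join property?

Common attributes: R1 ∩ R2 = {Bldg, Instr}.
Closure of {Bldg, Instr}: Bldg → CourseID applies, adding CourseID; CourseID → Term, Bldg applies, adding Term. So (Bldg, Instr)⁺ = {CourseID, Term, Bldg, Instr}.
This closure contains every attribute of R2, so R1 ∩ R2 → R2. The join is lossless.

Yes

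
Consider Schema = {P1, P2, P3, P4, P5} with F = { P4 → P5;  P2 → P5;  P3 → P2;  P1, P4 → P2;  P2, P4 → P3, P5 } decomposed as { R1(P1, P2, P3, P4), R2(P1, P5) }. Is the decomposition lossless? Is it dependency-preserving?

Lossless test: (P1)⁺ = {P1}, which is a superkey of neither fragment — lossy.
Dependency preservation: the restricted closure of {P4} across the fragments never reaches {P5}, so P4 → P5 cannot be enforced without a join — not preserved.

lossy and not dependency-preserving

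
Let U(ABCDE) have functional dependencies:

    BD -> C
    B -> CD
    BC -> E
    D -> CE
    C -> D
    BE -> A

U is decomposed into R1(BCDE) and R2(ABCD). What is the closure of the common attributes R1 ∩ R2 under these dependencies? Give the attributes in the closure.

ABCDE

R1 ∩ R2 = {BCD}.
BC → E applies, adding E
BE → A applies, adding A
Closure: {ABCDE}.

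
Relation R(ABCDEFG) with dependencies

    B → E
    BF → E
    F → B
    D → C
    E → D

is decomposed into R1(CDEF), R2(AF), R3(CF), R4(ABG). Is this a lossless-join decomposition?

Chase test. Columns are ABCDEFG; row i has aⱼ where attribute j ∈ Ri, else bᵢⱼ.
Initial tableau (one row per fragment):
  row 1: b11 b12 a3 a4 a5 a6 b17
  row 2: a1 b22 b23 b24 b25 a6 b27
  row 3: b31 b32 a3 b34 b35 a6 b37
  row 4: a1 a2 b43 b44 b45 b46 a7
Rows 1 and 2 agree on F; apply F→B and equate their B entries.
Rows 1 and 3 agree on F; apply F→B and equate their B entries.
Rows 1 and 2 agree on B; apply B→E and equate their E entries.
Rows 1 and 3 agree on B; apply B→E and equate their E entries.
Rows 1 and 2 agree on E; apply E→D and equate their D entries.
Rows 1 and 3 agree on E; apply E→D and equate their D entries.
Rows 1 and 2 agree on D; apply D→C and equate their C entries.
No row becomes fully distinguished — the join is lossy.

No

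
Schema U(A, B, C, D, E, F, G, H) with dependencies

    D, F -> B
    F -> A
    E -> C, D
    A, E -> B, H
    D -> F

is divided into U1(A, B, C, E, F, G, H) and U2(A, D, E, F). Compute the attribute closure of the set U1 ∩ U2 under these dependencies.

U1 ∩ U2 = {A, E, F}.
E → C, D applies, adding C, D
A, E → B, H applies, adding B, H
Closure: {A, B, C, D, E, F, H}.

A, B, C, D, E, F, H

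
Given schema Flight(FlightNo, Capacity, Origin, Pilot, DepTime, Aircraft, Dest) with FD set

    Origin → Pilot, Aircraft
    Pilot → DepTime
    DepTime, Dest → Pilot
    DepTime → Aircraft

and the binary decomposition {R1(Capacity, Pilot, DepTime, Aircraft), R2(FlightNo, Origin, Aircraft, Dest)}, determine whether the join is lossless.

No

Common attributes: R1 ∩ R2 = {Aircraft}.
No dependency enlarges {Aircraft}, so (Aircraft)⁺ = {Aircraft}.
The closure contains neither all of R1 = {Capacity, Pilot, DepTime, Aircraft} nor all of R2 = {FlightNo, Origin, Aircraft, Dest}, so the common attributes are not a superkey of either fragment. The join is lossy.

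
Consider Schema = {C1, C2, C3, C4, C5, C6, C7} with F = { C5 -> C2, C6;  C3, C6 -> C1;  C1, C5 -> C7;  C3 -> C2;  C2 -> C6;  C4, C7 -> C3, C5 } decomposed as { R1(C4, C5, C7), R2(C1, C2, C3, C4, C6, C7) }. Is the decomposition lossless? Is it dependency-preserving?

Lossless test: (C4, C7)⁺ = {C1, C2, C3, C4, C5, C6, C7}, which contains all of one fragment — lossless.
Dependency preservation: the restricted closure of {C5} across the fragments never reaches {C2, C6}, so C5 → C2, C6 cannot be enforced without a join — not preserved.

lossless but not dependency-preserving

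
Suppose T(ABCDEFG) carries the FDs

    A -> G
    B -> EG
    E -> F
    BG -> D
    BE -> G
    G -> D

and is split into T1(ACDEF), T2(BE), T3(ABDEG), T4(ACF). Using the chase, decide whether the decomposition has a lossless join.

Chase test. Columns are ABCDEFG; row i has aⱼ where attribute j ∈ Ti, else bᵢⱼ.
Initial tableau (one row per fragment):
  row 1: a1 b12 a3 a4 a5 a6 b17
  row 2: b21 a2 b23 b24 a5 b26 b27
  row 3: a1 a2 b33 a4 a5 b36 a7
  row 4: a1 b42 a3 b44 b45 a6 b47
Rows 1 and 3 agree on A; apply A→G and equate their G entries.
Rows 1 and 4 agree on A; apply A→G and equate their G entries.
Rows 2 and 3 agree on B; apply B→EG and equate their EG entries.
Rows 1 and 2 agree on E; apply E→F and equate their F entries.
Rows 1 and 3 agree on E; apply E→F and equate their F entries.
Rows 2 and 3 agree on BG; apply BG→D and equate their D entries.
Rows 1 and 4 agree on G; apply G→D and equate their D entries.
No row becomes fully distinguished — the join is lossy.

No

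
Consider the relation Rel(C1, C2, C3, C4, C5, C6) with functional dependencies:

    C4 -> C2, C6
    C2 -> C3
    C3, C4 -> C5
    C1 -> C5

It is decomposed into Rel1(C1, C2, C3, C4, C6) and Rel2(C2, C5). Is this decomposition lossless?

Common attributes: Rel1 ∩ Rel2 = {C2}.
Closure of {C2}: C2 → C3 applies, adding C3. So (C2)⁺ = {C2, C3}.
The closure contains neither all of Rel1 = {C1, C2, C3, C4, C6} nor all of Rel2 = {C2, C5}, so the common attributes are not a superkey of either fragment. The join is lossy.

No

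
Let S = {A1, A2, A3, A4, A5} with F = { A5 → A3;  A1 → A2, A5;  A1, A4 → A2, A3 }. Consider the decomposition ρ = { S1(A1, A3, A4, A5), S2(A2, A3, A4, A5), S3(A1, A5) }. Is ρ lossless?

Chase test. Columns are A1, A2, A3, A4, A5; row i has aⱼ where attribute j ∈ Si, else bᵢⱼ.
Initial tableau (one row per fragment):
  row 1: a1 b12 a3 a4 a5
  row 2: b21 a2 a3 a4 a5
  row 3: a1 b32 b33 b34 a5
Rows 1 and 3 agree on A5; apply A5→A3 and equate their A3 entries.
Rows 1 and 3 agree on A1; apply A1→A2, A5 and equate their A2, A5 entries.
No row becomes fully distinguished — the join is lossy.

No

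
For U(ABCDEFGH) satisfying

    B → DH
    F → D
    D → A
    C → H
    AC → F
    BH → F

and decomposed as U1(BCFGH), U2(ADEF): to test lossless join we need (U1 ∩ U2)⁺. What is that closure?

U1 ∩ U2 = {F}.
F → D applies, adding D
D → A applies, adding A
Closure: {ADF}.

ADF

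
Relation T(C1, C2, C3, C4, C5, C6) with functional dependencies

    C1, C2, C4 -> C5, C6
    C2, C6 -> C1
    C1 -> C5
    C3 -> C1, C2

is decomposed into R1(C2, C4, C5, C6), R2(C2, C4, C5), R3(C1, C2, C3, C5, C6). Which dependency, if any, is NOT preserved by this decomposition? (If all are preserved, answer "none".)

Check C1, C2, C4 → C5, C6: no single fragment contains all of {C1, C2, C4, C5, C6}, and the restricted closure of {C1, C2, C4} across the fragments never reaches {C5, C6}.
C2, C6 → C1 is preserved.
C1 → C5 is preserved.
C3 → C1, C2 is preserved.

C1, C2, C4 -> C5, C6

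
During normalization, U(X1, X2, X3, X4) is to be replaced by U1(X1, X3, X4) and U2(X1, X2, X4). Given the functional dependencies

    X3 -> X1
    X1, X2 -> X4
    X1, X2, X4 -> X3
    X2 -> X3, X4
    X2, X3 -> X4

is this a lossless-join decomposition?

Common attributes: U1 ∩ U2 = {X1, X4}.
No dependency enlarges {X1, X4}, so (X1, X4)⁺ = {X1, X4}.
The closure contains neither all of U1 = {X1, X3, X4} nor all of U2 = {X1, X2, X4}, so the common attributes are not a superkey of either fragment. The join is lossy.

No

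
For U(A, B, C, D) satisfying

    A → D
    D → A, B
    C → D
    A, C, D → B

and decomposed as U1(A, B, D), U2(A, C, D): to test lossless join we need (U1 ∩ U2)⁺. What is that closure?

A, B, D

U1 ∩ U2 = {A, D}.
D → A, B applies, adding B
Closure: {A, B, D}.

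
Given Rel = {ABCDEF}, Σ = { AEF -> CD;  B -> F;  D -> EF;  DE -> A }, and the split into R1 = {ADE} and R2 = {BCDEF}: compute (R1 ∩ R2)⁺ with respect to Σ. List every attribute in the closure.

R1 ∩ R2 = {DE}.
D → EF applies, adding F
DE → A applies, adding A
AEF → CD applies, adding C
Closure: {ACDEF}.

ACDEF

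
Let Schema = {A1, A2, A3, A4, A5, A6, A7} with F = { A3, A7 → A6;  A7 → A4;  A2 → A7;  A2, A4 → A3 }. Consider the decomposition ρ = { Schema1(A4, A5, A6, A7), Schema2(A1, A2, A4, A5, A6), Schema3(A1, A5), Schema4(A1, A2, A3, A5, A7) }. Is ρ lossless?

Yes

Chase test. Columns are A1, A2, A3, A4, A5, A6, A7; row i has aⱼ where attribute j ∈ Schemai, else bᵢⱼ.
Initial tableau (one row per fragment):
  row 1: b11 b12 b13 a4 a5 a6 a7
  row 2: a1 a2 b23 a4 a5 a6 b27
  row 3: a1 b32 b33 b34 a5 b36 b37
  row 4: a1 a2 a3 b44 a5 b46 a7
Rows 1 and 4 agree on A7; apply A7→A4 and equate their A4 entries.
Rows 2 and 4 agree on A2; apply A2→A7 and equate their A7 entries.
Rows 2 and 4 agree on A2, A4; apply A2, A4→A3 and equate their A3 entries.
Rows 2 and 4 agree on A3, A7; apply A3, A7→A6 and equate their A6 entries.
Row 2 is now all distinguished symbols — the join is lossless.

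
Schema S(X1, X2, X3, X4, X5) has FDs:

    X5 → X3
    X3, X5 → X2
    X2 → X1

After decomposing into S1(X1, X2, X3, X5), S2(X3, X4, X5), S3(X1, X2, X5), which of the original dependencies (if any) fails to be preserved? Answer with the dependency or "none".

X5 → X3 lies within S1.
X3, X5 → X2 lies within S1.
X2 → X1 lies within S1.
Every dependency is enforceable on the fragments, so the decomposition is dependency-preserving.

none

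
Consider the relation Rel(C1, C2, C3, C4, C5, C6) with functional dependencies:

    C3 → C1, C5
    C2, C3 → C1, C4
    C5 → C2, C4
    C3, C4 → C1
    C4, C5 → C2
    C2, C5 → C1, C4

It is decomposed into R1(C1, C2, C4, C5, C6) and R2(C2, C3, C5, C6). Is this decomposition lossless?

Yes

Common attributes: R1 ∩ R2 = {C2, C5, C6}.
Closure of {C2, C5, C6}: C5 → C2, C4 applies, adding C4; C2, C5 → C1, C4 applies, adding C1. So (C2, C5, C6)⁺ = {C1, C2, C4, C5, C6}.
This closure contains every attribute of R1, so R1 ∩ R2 → R1. The join is lossless.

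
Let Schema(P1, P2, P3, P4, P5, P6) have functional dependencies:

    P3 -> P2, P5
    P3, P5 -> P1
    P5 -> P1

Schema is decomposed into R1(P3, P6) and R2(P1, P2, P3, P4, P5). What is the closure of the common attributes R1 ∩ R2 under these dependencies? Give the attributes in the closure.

R1 ∩ R2 = {P3}.
P3 → P2, P5 applies, adding P2, P5
P3, P5 → P1 applies, adding P1
Closure: {P1, P2, P3, P5}.

P1, P2, P3, P5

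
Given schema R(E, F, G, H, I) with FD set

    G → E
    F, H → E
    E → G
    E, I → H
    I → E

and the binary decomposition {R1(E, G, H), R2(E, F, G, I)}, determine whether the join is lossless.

No

Common attributes: R1 ∩ R2 = {E, G}.
No dependency enlarges {E, G}, so (E, G)⁺ = {E, G}.
The closure contains neither all of R1 = {E, G, H} nor all of R2 = {E, F, G, I}, so the common attributes are not a superkey of either fragment. The join is lossy.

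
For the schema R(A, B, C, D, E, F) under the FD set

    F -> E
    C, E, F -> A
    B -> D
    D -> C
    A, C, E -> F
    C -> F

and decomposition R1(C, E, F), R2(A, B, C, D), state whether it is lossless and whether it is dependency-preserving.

Lossless test: (C)⁺ = {A, C, E, F}, which contains all of one fragment — lossless.
Dependency preservation: C, E, F → A; A, C, E → F are not contained in any single fragment, but the restricted closure of each left-hand side across the fragments still reaches the right-hand side; the remaining FDs each lie inside some fragment. All dependencies are preserved.

lossless and dependency-preserving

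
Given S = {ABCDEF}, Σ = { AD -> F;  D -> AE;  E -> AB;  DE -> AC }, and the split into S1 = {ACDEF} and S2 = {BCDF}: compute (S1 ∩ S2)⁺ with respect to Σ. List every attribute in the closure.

S1 ∩ S2 = {CDF}.
D → AE applies, adding AE
E → AB applies, adding B
Closure: {ABCDEF}.

ABCDEF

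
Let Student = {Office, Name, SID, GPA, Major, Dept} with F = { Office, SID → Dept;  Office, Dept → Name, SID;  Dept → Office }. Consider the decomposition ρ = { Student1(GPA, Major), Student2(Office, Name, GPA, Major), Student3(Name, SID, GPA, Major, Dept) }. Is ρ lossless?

Chase test. Columns are Office, Name, SID, GPA, Major, Dept; row i has aⱼ where attribute j ∈ Studenti, else bᵢⱼ.
Initial tableau (one row per fragment):
  row 1: b11 b12 b13 a4 a5 b16
  row 2: a1 a2 b23 a4 a5 b26
  row 3: b31 a2 a3 a4 a5 a6
No row becomes fully distinguished — the join is lossy.

No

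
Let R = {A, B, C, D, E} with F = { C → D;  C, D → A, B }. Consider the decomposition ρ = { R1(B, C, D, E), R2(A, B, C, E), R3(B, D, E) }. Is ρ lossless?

Chase test. Columns are A, B, C, D, E; row i has aⱼ where attribute j ∈ Ri, else bᵢⱼ.
Initial tableau (one row per fragment):
  row 1: b11 a2 a3 a4 a5
  row 2: a1 a2 a3 b24 a5
  row 3: b31 a2 b33 a4 a5
Rows 1 and 2 agree on C; apply C→D and equate their D entries.
Rows 1 and 2 agree on C, D; apply C, D→A, B and equate their A, B entries.
Row 1 is now all distinguished symbols — the join is lossless.

Yes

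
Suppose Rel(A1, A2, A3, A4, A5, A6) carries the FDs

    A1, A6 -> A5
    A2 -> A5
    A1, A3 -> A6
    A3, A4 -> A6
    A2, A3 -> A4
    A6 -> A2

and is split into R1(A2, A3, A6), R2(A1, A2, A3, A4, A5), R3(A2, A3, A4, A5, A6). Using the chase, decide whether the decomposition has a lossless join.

Chase test. Columns are A1, A2, A3, A4, A5, A6; row i has aⱼ where attribute j ∈ Ri, else bᵢⱼ.
Initial tableau (one row per fragment):
  row 1: b11 a2 a3 b14 b15 a6
  row 2: a1 a2 a3 a4 a5 b26
  row 3: b31 a2 a3 a4 a5 a6
Rows 1 and 2 agree on A2; apply A2→A5 and equate their A5 entries.
Rows 2 and 3 agree on A3, A4; apply A3, A4→A6 and equate their A6 entries.
Rows 1 and 2 agree on A2, A3; apply A2, A3→A4 and equate their A4 entries.
Row 2 is now all distinguished symbols — the join is lossless.

Yes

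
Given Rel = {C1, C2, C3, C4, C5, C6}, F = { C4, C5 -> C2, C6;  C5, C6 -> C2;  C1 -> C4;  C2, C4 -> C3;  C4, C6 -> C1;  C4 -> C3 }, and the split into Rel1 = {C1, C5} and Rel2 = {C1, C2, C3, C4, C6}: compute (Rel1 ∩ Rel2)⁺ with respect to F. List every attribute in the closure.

C1, C3, C4

Rel1 ∩ Rel2 = {C1}.
C1 → C4 applies, adding C4
C4 → C3 applies, adding C3
Closure: {C1, C3, C4}.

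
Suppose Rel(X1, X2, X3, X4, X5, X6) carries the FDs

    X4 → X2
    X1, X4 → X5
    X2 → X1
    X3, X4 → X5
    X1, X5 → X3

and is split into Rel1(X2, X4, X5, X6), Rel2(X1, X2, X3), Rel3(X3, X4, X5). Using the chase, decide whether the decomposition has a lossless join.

Chase test. Columns are X1, X2, X3, X4, X5, X6; row i has aⱼ where attribute j ∈ Reli, else bᵢⱼ.
Initial tableau (one row per fragment):
  row 1: b11 a2 b13 a4 a5 a6
  row 2: a1 a2 a3 b24 b25 b26
  row 3: b31 b32 a3 a4 a5 b36
Rows 1 and 3 agree on X4; apply X4→X2 and equate their X2 entries.
Rows 1 and 2 agree on X2; apply X2→X1 and equate their X1 entries.
Rows 1 and 3 agree on X2; apply X2→X1 and equate their X1 entries.
Rows 1 and 3 agree on X1, X5; apply X1, X5→X3 and equate their X3 entries.
Row 1 is now all distinguished symbols — the join is lossless.

Yes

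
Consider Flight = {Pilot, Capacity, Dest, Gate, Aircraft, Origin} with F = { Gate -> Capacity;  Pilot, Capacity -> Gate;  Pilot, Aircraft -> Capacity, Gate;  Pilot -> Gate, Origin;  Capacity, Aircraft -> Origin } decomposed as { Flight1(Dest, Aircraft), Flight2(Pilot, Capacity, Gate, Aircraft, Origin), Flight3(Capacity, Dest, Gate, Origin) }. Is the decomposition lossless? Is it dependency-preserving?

Lossless test (chase): applying each FD to every pair of rows produces no changes in the tableau, so no row becomes fully distinguished — the join is lossy.
Dependency preservation: every FD's attributes lie within a single fragment, so each can be enforced locally — preserved.

lossy but dependency-preserving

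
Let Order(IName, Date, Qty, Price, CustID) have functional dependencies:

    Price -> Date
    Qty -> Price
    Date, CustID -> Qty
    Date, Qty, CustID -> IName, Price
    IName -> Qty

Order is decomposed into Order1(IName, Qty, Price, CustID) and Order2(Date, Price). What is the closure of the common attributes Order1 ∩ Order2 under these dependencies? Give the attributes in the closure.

Order1 ∩ Order2 = {Price}.
Price → Date applies, adding Date
Closure: {Date, Price}.

Date, Price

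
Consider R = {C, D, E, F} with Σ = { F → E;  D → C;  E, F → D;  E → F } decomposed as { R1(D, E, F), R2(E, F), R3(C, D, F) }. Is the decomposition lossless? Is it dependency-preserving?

Lossless test (chase): Rows 1 and 3 agree on F; apply F→E and equate their E entries. Rows 1 and 3 agree on D; apply D→C and equate their C entries. Rows 1 and 2 agree on E, F; apply E, F→D and equate their D entries. Rows 1 and 2 agree on D; apply D→C and equate their C entries. Row 1 is now all distinguished symbols — the join is lossless.
Dependency preservation: every FD's attributes lie within a single fragment, so each can be enforced locally — preserved.

lossless and dependency-preserving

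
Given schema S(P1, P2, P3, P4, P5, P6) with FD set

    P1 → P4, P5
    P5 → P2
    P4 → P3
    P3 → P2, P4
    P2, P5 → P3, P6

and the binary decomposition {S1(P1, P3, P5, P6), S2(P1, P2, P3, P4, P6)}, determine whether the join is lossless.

Common attributes: S1 ∩ S2 = {P1, P3, P6}.
Closure of {P1, P3, P6}: P1 → P4, P5 applies, adding P4, P5; P5 → P2 applies, adding P2. So (P1, P3, P6)⁺ = {P1, P2, P3, P4, P5, P6}.
This closure contains every attribute of S1, so S1 ∩ S2 → S1. The join is lossless.

Yes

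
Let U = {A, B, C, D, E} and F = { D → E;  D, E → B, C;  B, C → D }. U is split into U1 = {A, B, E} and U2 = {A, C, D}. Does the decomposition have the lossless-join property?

Common attributes: U1 ∩ U2 = {A}.
No dependency enlarges {A}, so (A)⁺ = {A}.
The closure contains neither all of U1 = {A, B, E} nor all of U2 = {A, C, D}, so the common attributes are not a superkey of either fragment. The join is lossy.

No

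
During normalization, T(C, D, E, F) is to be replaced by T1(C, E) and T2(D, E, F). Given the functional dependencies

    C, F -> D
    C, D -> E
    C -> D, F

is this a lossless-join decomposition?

No

Common attributes: T1 ∩ T2 = {E}.
No dependency enlarges {E}, so (E)⁺ = {E}.
The closure contains neither all of T1 = {C, E} nor all of T2 = {D, E, F}, so the common attributes are not a superkey of either fragment. The join is lossy.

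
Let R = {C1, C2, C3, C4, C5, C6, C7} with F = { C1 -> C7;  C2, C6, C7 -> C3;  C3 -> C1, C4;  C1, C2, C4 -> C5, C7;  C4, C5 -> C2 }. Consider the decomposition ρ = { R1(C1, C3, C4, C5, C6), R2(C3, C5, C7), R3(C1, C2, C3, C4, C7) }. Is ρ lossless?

No

Chase test. Columns are C1, C2, C3, C4, C5, C6, C7; row i has aⱼ where attribute j ∈ Ri, else bᵢⱼ.
Initial tableau (one row per fragment):
  row 1: a1 b12 a3 a4 a5 a6 b17
  row 2: b21 b22 a3 b24 a5 b26 a7
  row 3: a1 a2 a3 a4 b35 b36 a7
Rows 1 and 3 agree on C1; apply C1→C7 and equate their C7 entries.
Rows 1 and 2 agree on C3; apply C3→C1, C4 and equate their C1, C4 entries.
Rows 1 and 2 agree on C4, C5; apply C4, C5→C2 and equate their C2 entries.
No row becomes fully distinguished — the join is lossy.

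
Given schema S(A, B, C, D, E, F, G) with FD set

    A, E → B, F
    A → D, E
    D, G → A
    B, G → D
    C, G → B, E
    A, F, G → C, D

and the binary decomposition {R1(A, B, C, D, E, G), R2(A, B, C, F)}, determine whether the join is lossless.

Common attributes: R1 ∩ R2 = {A, B, C}.
Closure of {A, B, C}: A → D, E applies, adding D, E; A, E → B, F applies, adding F. So (A, B, C)⁺ = {A, B, C, D, E, F}.
This closure contains every attribute of R2, so R1 ∩ R2 → R2. The join is lossless.

Yes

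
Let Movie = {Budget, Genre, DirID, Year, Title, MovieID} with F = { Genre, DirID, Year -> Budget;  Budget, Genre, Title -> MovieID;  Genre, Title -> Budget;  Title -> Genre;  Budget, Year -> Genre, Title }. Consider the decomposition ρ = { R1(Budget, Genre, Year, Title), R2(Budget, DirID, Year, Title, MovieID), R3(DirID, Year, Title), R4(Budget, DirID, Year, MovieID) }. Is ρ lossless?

Yes

Chase test. Columns are Budget, Genre, DirID, Year, Title, MovieID; row i has aⱼ where attribute j ∈ Ri, else bᵢⱼ.
Initial tableau (one row per fragment):
  row 1: a1 a2 b13 a4 a5 b16
  row 2: a1 b22 a3 a4 a5 a6
  row 3: b31 b32 a3 a4 a5 b36
  row 4: a1 b42 a3 a4 b45 a6
Rows 1 and 2 agree on Title; apply Title→Genre and equate their Genre entries.
Rows 1 and 3 agree on Title; apply Title→Genre and equate their Genre entries.
Rows 1 and 4 agree on Budget, Year; apply Budget, Year→Genre, Title and equate their Genre, Title entries.
Rows 2 and 3 agree on Genre, DirID, Year; apply Genre, DirID, Year→Budget and equate their Budget entries.
Rows 1 and 2 agree on Budget, Genre, Title; apply Budget, Genre, Title→MovieID and equate their MovieID entries.
Rows 1 and 3 agree on Budget, Genre, Title; apply Budget, Genre, Title→MovieID and equate their MovieID entries.
Row 2 is now all distinguished symbols — the join is lossless.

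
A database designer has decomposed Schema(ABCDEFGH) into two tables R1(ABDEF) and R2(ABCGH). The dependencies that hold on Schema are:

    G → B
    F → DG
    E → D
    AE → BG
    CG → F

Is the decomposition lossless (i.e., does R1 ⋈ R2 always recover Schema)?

No

Common attributes: R1 ∩ R2 = {AB}.
No dependency enlarges {AB}, so (AB)⁺ = {AB}.
The closure contains neither all of R1 = {ABDEF} nor all of R2 = {ABCGH}, so the common attributes are not a superkey of either fragment. The join is lossy.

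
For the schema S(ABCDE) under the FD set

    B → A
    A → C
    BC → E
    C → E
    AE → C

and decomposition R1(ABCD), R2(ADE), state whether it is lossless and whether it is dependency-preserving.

Lossless test: (AD)⁺ = {ACDE}, which contains all of one fragment — lossless.
Dependency preservation: the restricted closure of {C} across the fragments never reaches {E}, so C → E cannot be enforced without a join — not preserved.

lossless but not dependency-preserving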